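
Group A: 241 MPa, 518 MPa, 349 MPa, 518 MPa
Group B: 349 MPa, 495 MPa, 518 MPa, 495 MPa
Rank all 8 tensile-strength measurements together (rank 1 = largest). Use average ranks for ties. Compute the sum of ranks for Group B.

17.5

Sorted (descending): 518, 518, 518, 495, 495, 349, 349, 241
The 3 values of 518 occupy positions 1–3 → average rank 2.
The 2 values of 495 occupy positions 4–5 → average rank (4+5)/2 = 4.5.
The 2 values of 349 occupy positions 6–7 → average rank (6+7)/2 = 6.5.
Group B values → pooled ranks: 349→6.5, 495→4.5, 518→2, 495→4.5
Rank sum = 6.5 + 4.5 + 2 + 4.5 = 17.5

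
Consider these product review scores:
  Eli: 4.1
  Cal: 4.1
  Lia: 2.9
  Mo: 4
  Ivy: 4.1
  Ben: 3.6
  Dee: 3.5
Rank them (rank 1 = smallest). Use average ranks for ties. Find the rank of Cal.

6

Sorted (ascending): 2.9, 3.5, 3.6, 4, 4.1, 4.1, 4.1
The 3 values of 4.1 occupy positions 5–7 → average rank 6.
Cal has value 4.1 → rank 6.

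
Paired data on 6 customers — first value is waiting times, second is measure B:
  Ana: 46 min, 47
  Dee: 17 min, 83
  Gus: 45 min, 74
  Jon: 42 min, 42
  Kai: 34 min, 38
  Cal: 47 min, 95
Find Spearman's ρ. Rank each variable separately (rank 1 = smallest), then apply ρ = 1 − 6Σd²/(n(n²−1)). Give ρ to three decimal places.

Ranks of variable 1: 5, 1, 4, 3, 2, 6
Ranks of variable 2: 3, 5, 4, 2, 1, 6
d = r₁ − r₂: 2, -4, 0, 1, 1, 0
d²: 4, 16, 0, 1, 1, 0; Σd² = 22
ρ = 1 − 6·22/(6·35) = 1 − 132/210 = 0.371

0.371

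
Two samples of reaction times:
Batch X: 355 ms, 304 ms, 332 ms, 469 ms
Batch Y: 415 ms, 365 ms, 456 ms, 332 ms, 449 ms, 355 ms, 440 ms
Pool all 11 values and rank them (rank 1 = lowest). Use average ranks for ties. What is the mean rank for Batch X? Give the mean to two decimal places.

Sorted (ascending): 304, 332, 332, 355, 355, 365, 415, 440, 449, 456, 469
The 2 values of 332 occupy positions 2–3 → average rank (2+3)/2 = 2.5.
The 2 values of 355 occupy positions 4–5 → average rank (4+5)/2 = 4.5.
Batch X values → pooled ranks: 355→4.5, 304→1, 332→2.5, 469→11
Mean rank = (4.5 + 1 + 2.5 + 11) / 4 = 4.75

4.75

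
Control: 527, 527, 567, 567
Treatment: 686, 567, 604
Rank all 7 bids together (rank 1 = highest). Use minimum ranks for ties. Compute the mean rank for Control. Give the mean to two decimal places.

Sorted (descending): 686, 604, 567, 567, 567, 527, 527
The 3 values of 567 occupy positions 3–5 → each gets rank 3.
The 2 values of 527 occupy positions 6–7 → each gets rank 6.
Control values → pooled ranks: 527→6, 527→6, 567→3, 567→3
Mean rank = (6 + 6 + 3 + 3) / 4 = 4.50

4.50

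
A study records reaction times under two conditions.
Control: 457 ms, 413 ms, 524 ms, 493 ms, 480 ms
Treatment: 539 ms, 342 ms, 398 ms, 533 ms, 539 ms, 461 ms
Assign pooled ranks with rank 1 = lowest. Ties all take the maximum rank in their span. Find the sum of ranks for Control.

Sorted (ascending): 342, 398, 413, 457, 461, 480, 493, 524, 533, 539, 539
The 2 values of 539 occupy positions 10–11 → each gets rank 11.
Control values → pooled ranks: 457→4, 413→3, 524→8, 493→7, 480→6
Rank sum = 4 + 3 + 8 + 7 + 6 = 28

28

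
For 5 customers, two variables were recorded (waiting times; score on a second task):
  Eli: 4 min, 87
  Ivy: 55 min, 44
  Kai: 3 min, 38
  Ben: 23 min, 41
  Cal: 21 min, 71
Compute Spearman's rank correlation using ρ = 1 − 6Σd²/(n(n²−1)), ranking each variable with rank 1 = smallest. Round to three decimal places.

0.100

Ranks of variable 1: 2, 5, 1, 4, 3
Ranks of variable 2: 5, 3, 1, 2, 4
d = r₁ − r₂: -3, 2, 0, 2, -1
d²: 9, 4, 0, 4, 1; Σd² = 18
ρ = 1 − 6·18/(5·24) = 1 − 108/120 = 0.100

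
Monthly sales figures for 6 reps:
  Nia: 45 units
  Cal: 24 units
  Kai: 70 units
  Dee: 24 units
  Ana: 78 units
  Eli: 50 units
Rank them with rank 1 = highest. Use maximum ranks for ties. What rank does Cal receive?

6

Sorted (descending): 78, 70, 50, 45, 24, 24
The 2 values of 24 occupy positions 5–6 → each gets rank 6.
Cal has value 24 units → rank 6.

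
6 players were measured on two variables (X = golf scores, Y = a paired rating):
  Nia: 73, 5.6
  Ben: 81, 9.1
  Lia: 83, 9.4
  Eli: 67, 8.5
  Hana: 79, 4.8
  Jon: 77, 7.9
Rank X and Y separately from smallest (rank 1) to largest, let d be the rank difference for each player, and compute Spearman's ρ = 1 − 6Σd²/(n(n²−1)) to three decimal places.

Ranks of variable 1: 2, 5, 6, 1, 4, 3
Ranks of variable 2: 2, 5, 6, 4, 1, 3
d = r₁ − r₂: 0, 0, 0, -3, 3, 0
d²: 0, 0, 0, 9, 9, 0; Σd² = 18
ρ = 1 − 6·18/(6·35) = 1 − 108/210 = 0.486

0.486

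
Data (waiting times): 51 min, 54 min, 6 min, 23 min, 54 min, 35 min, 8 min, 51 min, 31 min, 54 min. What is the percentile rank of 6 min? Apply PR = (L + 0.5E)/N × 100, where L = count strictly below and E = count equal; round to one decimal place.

N = 10.
Strictly below 6: 0. Equal to 6: 1.
PR = (0 + 0.5·1)/10 × 100 = 5.0

5.0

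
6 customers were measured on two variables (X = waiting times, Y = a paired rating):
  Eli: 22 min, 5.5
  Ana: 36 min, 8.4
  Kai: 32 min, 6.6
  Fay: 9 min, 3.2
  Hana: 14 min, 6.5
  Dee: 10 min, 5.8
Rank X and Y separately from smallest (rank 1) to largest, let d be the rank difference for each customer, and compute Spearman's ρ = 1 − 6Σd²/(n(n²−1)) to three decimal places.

Ranks of variable 1: 4, 6, 5, 1, 3, 2
Ranks of variable 2: 2, 6, 5, 1, 4, 3
d = r₁ − r₂: 2, 0, 0, 0, -1, -1
d²: 4, 0, 0, 0, 1, 1; Σd² = 6
ρ = 1 − 6·6/(6·35) = 1 − 36/210 = 0.829

0.829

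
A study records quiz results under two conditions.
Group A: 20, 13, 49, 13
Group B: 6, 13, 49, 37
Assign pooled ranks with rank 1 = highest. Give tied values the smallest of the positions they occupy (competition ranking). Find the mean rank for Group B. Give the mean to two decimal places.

4.25

Sorted (descending): 49, 49, 37, 20, 13, 13, 13, 6
The 2 values of 49 occupy positions 1–2 → each gets rank 1.
The 3 values of 13 occupy positions 5–7 → each gets rank 5.
Group B values → pooled ranks: 6→8, 13→5, 49→1, 37→3
Mean rank = (8 + 5 + 1 + 3) / 4 = 4.25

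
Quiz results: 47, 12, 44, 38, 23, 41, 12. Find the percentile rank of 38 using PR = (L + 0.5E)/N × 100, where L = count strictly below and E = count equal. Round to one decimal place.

50.0

N = 7.
Strictly below 38: 3. Equal to 38: 1.
PR = (3 + 0.5·1)/7 × 100 = 50.0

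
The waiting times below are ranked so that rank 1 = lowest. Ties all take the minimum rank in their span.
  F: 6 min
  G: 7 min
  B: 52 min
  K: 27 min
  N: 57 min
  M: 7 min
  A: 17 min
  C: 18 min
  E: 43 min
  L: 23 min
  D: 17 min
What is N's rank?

11

Sorted (ascending): 6, 7, 7, 17, 17, 18, 23, 27, 43, 52, 57
The 2 values of 7 occupy positions 2–3 → each gets rank 2.
The 2 values of 17 occupy positions 4–5 → each gets rank 4.
N has value 57 min → rank 11.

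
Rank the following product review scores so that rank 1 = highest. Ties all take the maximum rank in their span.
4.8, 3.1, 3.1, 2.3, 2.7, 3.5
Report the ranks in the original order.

Sorted (descending): 4.8, 3.5, 3.1, 3.1, 2.7, 2.3
The 2 values of 3.1 occupy positions 3–4 → each gets rank 4.

1, 4, 4, 6, 5, 2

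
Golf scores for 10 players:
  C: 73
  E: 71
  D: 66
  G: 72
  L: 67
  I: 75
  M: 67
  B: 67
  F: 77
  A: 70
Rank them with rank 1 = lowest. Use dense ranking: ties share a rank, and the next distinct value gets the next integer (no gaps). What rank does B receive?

Sorted (ascending): 66, 67, 67, 67, 70, 71, 72, 73, 75, 77
The 3 values of 67 share dense rank 2.
Remaining distinct values take the next consecutive integers.
B has value 67 → rank 2.

2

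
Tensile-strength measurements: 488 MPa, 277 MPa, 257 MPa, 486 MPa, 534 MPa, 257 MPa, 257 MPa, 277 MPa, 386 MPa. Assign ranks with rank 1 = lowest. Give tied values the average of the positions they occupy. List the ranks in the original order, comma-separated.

8, 4.5, 2, 7, 9, 2, 2, 4.5, 6

Sorted (ascending): 257, 257, 257, 277, 277, 386, 486, 488, 534
The 3 values of 257 occupy positions 1–3 → average rank 2.
The 2 values of 277 occupy positions 4–5 → average rank (4+5)/2 = 4.5.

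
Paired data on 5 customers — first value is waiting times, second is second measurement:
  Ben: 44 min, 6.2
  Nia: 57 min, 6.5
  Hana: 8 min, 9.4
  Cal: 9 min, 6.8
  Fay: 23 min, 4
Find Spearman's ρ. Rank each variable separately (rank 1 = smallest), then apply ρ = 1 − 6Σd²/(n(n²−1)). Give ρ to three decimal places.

Ranks of variable 1: 4, 5, 1, 2, 3
Ranks of variable 2: 2, 3, 5, 4, 1
d = r₁ − r₂: 2, 2, -4, -2, 2
d²: 4, 4, 16, 4, 4; Σd² = 32
ρ = 1 − 6·32/(5·24) = 1 − 192/120 = -0.600

-0.600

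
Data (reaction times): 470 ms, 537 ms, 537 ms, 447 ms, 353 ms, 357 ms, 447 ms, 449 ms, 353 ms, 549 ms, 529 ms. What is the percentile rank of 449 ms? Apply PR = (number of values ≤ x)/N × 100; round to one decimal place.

N = 11.
Strictly below 449: 5. Equal to 449: 1.
PR = 6/11 × 100 = 54.5

54.5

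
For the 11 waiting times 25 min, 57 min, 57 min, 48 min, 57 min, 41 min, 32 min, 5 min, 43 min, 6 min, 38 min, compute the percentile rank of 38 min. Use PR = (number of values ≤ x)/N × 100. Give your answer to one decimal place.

N = 11.
Strictly below 38: 4. Equal to 38: 1.
PR = 5/11 × 100 = 45.5

45.5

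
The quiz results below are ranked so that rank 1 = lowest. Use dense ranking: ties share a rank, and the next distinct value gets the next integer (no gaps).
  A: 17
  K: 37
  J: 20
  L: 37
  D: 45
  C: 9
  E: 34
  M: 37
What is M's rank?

Sorted (ascending): 9, 17, 20, 34, 37, 37, 37, 45
The 3 values of 37 share dense rank 5.
Remaining distinct values take the next consecutive integers.
M has value 37 → rank 5.

5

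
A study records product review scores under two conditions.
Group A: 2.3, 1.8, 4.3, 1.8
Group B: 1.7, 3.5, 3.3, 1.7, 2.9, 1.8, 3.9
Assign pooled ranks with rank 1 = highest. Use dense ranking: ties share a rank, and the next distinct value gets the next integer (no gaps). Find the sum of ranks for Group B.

37

Sorted (descending): 4.3, 3.9, 3.5, 3.3, 2.9, 2.3, 1.8, 1.8, 1.8, 1.7, 1.7
The 3 values of 1.8 share dense rank 7.
The 2 values of 1.7 share dense rank 8.
Remaining distinct values take the next consecutive integers.
Group B values → pooled ranks: 1.7→8, 3.5→3, 3.3→4, 1.7→8, 2.9→5, 1.8→7, 3.9→2
Rank sum = 8 + 3 + 4 + 8 + 5 + 7 + 2 = 37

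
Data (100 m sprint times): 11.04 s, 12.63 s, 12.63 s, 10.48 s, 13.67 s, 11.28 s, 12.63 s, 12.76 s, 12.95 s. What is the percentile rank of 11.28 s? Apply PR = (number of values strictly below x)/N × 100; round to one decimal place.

22.2

N = 9.
Strictly below 11.28: 2. Equal to 11.28: 1.
PR = 2/9 × 100 = 22.2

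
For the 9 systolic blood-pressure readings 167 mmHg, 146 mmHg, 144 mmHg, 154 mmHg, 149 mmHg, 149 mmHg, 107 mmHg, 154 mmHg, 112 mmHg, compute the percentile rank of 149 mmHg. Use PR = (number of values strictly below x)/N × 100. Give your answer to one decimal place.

N = 9.
Strictly below 149: 4. Equal to 149: 2.
PR = 4/9 × 100 = 44.4

44.4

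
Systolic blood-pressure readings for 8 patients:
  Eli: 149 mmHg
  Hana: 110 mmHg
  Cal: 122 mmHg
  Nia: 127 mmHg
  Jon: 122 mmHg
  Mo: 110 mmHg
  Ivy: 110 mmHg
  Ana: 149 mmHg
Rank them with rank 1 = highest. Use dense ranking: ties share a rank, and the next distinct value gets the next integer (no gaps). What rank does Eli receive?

Sorted (descending): 149, 149, 127, 122, 122, 110, 110, 110
The 2 values of 149 share dense rank 1.
The 2 values of 122 share dense rank 3.
The 3 values of 110 share dense rank 4.
Remaining distinct values take the next consecutive integers.
Eli has value 149 mmHg → rank 1.

1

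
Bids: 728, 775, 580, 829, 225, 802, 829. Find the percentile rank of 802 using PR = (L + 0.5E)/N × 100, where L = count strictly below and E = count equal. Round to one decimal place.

N = 7.
Strictly below 802: 4. Equal to 802: 1.
PR = (4 + 0.5·1)/7 × 100 = 64.3

64.3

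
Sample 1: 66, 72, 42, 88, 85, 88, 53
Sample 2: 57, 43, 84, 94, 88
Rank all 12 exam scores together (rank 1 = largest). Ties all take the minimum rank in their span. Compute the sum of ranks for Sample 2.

29

Sorted (descending): 94, 88, 88, 88, 85, 84, 72, 66, 57, 53, 43, 42
The 3 values of 88 occupy positions 2–4 → each gets rank 2.
Sample 2 values → pooled ranks: 57→9, 43→11, 84→6, 94→1, 88→2
Rank sum = 9 + 11 + 6 + 1 + 2 = 29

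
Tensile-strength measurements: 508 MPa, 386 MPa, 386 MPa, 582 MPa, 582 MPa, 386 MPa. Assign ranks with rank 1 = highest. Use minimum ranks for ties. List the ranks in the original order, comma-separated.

3, 4, 4, 1, 1, 4

Sorted (descending): 582, 582, 508, 386, 386, 386
The 2 values of 582 occupy positions 1–2 → each gets rank 1.
The 3 values of 386 occupy positions 4–6 → each gets rank 4.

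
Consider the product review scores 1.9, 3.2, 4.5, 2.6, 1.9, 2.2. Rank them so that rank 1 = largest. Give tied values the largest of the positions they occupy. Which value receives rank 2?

Sorted (descending): 4.5, 3.2, 2.6, 2.2, 1.9, 1.9
The 2 values of 1.9 occupy positions 5–6 → each gets rank 6.
Rank 2 → value 3.2.

3.2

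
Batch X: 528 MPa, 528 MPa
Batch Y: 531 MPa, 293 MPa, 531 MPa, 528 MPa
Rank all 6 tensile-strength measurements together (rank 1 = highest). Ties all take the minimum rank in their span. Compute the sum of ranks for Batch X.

Sorted (descending): 531, 531, 528, 528, 528, 293
The 2 values of 531 occupy positions 1–2 → each gets rank 1.
The 3 values of 528 occupy positions 3–5 → each gets rank 3.
Batch X values → pooled ranks: 528→3, 528→3
Rank sum = 3 + 3 = 6

6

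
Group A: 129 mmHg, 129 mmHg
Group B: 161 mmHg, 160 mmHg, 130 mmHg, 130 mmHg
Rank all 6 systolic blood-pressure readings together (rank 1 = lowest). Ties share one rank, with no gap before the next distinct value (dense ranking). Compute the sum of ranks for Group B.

Sorted (ascending): 129, 129, 130, 130, 160, 161
The 2 values of 129 share dense rank 1.
The 2 values of 130 share dense rank 2.
Remaining distinct values take the next consecutive integers.
Group B values → pooled ranks: 161→4, 160→3, 130→2, 130→2
Rank sum = 4 + 3 + 2 + 2 = 11

11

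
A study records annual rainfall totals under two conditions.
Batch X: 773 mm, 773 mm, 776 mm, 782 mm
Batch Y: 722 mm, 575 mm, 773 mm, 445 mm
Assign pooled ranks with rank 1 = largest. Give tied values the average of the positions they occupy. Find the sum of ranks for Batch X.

Sorted (descending): 782, 776, 773, 773, 773, 722, 575, 445
The 3 values of 773 occupy positions 3–5 → average rank 4.
Batch X values → pooled ranks: 773→4, 773→4, 776→2, 782→1
Rank sum = 4 + 4 + 2 + 1 = 11

11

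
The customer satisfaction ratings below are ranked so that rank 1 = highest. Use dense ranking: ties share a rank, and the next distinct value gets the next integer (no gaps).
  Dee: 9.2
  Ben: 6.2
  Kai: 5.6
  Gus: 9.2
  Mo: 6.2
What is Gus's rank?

Sorted (descending): 9.2, 9.2, 6.2, 6.2, 5.6
The 2 values of 9.2 share dense rank 1.
The 2 values of 6.2 share dense rank 2.
Remaining distinct values take the next consecutive integers.
Gus has value 9.2 → rank 1.

1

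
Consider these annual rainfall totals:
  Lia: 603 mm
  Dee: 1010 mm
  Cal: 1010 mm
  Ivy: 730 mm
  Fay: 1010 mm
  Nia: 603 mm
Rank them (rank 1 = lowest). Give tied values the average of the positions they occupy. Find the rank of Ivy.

3

Sorted (ascending): 603, 603, 730, 1010, 1010, 1010
The 2 values of 603 occupy positions 1–2 → average rank (1+2)/2 = 1.5.
The 3 values of 1010 occupy positions 4–6 → average rank 5.
Ivy has value 730 mm → rank 3.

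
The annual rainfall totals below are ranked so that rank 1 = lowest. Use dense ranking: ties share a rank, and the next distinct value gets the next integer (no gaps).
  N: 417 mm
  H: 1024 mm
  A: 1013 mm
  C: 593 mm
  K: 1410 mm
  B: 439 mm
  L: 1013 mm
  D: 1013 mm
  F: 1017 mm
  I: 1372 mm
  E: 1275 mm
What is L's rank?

4

Sorted (ascending): 417, 439, 593, 1013, 1013, 1013, 1017, 1024, 1275, 1372, 1410
The 3 values of 1013 share dense rank 4.
Remaining distinct values take the next consecutive integers.
L has value 1013 mm → rank 4.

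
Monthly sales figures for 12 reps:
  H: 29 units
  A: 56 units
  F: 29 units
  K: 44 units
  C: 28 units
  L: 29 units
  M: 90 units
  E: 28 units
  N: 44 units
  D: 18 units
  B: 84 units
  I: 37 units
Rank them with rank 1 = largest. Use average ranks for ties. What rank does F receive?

8

Sorted (descending): 90, 84, 56, 44, 44, 37, 29, 29, 29, 28, 28, 18
The 2 values of 44 occupy positions 4–5 → average rank (4+5)/2 = 4.5.
The 3 values of 29 occupy positions 7–9 → average rank 8.
The 2 values of 28 occupy positions 10–11 → average rank (10+11)/2 = 10.5.
F has value 29 units → rank 8.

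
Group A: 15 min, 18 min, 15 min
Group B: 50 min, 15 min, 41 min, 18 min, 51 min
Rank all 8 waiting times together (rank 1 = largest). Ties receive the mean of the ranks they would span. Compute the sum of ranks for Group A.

Sorted (descending): 51, 50, 41, 18, 18, 15, 15, 15
The 2 values of 18 occupy positions 4–5 → average rank (4+5)/2 = 4.5.
The 3 values of 15 occupy positions 6–8 → average rank 7.
Group A values → pooled ranks: 15→7, 18→4.5, 15→7
Rank sum = 7 + 4.5 + 7 = 18.5

18.5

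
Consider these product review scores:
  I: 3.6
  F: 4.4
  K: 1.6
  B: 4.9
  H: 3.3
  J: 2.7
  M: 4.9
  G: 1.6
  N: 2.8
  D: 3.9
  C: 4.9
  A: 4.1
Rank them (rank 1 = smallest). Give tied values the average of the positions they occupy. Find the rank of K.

1.5

Sorted (ascending): 1.6, 1.6, 2.7, 2.8, 3.3, 3.6, 3.9, 4.1, 4.4, 4.9, 4.9, 4.9
The 2 values of 1.6 occupy positions 1–2 → average rank (1+2)/2 = 1.5.
The 3 values of 4.9 occupy positions 10–12 → average rank 11.
K has value 1.6 → rank 1.5.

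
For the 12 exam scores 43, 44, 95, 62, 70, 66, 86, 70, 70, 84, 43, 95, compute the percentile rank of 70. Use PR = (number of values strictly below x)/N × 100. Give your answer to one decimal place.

41.7

N = 12.
Strictly below 70: 5. Equal to 70: 3.
PR = 5/12 × 100 = 41.7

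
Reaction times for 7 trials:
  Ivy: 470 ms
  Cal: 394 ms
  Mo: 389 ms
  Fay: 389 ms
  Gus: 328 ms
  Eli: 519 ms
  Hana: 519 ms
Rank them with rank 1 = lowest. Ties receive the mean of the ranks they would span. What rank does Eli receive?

6.5

Sorted (ascending): 328, 389, 389, 394, 470, 519, 519
The 2 values of 389 occupy positions 2–3 → average rank (2+3)/2 = 2.5.
The 2 values of 519 occupy positions 6–7 → average rank (6+7)/2 = 6.5.
Eli has value 519 ms → rank 6.5.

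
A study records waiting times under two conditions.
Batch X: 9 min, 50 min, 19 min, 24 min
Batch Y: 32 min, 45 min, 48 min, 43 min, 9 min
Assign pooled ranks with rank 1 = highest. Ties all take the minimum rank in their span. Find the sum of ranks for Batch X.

Sorted (descending): 50, 48, 45, 43, 32, 24, 19, 9, 9
The 2 values of 9 occupy positions 8–9 → each gets rank 8.
Batch X values → pooled ranks: 9→8, 50→1, 19→7, 24→6
Rank sum = 8 + 1 + 7 + 6 = 22

22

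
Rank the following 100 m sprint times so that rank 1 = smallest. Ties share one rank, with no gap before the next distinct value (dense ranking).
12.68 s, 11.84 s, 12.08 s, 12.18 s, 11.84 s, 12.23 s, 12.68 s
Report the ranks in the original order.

5, 1, 2, 3, 1, 4, 5

Sorted (ascending): 11.84, 11.84, 12.08, 12.18, 12.23, 12.68, 12.68
The 2 values of 11.84 share dense rank 1.
The 2 values of 12.68 share dense rank 5.
Remaining distinct values take the next consecutive integers.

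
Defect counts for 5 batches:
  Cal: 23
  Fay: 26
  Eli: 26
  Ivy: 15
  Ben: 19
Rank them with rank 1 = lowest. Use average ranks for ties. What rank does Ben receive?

Sorted (ascending): 15, 19, 23, 26, 26
The 2 values of 26 occupy positions 4–5 → average rank (4+5)/2 = 4.5.
Ben has value 19 → rank 2.

2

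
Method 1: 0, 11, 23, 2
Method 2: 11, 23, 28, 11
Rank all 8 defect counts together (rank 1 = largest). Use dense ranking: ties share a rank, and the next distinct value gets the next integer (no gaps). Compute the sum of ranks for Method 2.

9

Sorted (descending): 28, 23, 23, 11, 11, 11, 2, 0
The 2 values of 23 share dense rank 2.
The 3 values of 11 share dense rank 3.
Remaining distinct values take the next consecutive integers.
Method 2 values → pooled ranks: 11→3, 23→2, 28→1, 11→3
Rank sum = 3 + 2 + 1 + 3 = 9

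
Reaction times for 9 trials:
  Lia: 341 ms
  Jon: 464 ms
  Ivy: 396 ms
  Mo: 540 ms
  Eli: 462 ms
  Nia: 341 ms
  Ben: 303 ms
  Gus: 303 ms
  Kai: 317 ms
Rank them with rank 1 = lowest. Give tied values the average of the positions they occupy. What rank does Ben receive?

1.5

Sorted (ascending): 303, 303, 317, 341, 341, 396, 462, 464, 540
The 2 values of 303 occupy positions 1–2 → average rank (1+2)/2 = 1.5.
The 2 values of 341 occupy positions 4–5 → average rank (4+5)/2 = 4.5.
Ben has value 303 ms → rank 1.5.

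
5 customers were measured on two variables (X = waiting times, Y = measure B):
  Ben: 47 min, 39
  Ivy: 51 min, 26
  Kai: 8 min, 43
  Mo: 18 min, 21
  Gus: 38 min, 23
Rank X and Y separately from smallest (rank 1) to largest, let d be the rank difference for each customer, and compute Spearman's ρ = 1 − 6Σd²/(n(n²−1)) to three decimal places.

Ranks of variable 1: 4, 5, 1, 2, 3
Ranks of variable 2: 4, 3, 5, 1, 2
d = r₁ − r₂: 0, 2, -4, 1, 1
d²: 0, 4, 16, 1, 1; Σd² = 22
ρ = 1 − 6·22/(5·24) = 1 − 132/120 = -0.100

-0.100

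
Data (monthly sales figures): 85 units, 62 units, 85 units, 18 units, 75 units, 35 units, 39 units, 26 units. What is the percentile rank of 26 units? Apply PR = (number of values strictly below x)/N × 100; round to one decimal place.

12.5

N = 8.
Strictly below 26: 1. Equal to 26: 1.
PR = 1/8 × 100 = 12.5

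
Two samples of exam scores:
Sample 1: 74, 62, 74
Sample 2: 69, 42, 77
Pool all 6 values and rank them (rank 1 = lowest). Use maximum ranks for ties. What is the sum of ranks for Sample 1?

12

Sorted (ascending): 42, 62, 69, 74, 74, 77
The 2 values of 74 occupy positions 4–5 → each gets rank 5.
Sample 1 values → pooled ranks: 74→5, 62→2, 74→5
Rank sum = 5 + 2 + 5 = 12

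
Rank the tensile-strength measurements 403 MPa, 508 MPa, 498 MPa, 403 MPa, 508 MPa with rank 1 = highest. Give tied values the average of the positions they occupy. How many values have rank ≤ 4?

Sorted (descending): 508, 508, 498, 403, 403
The 2 values of 508 occupy positions 1–2 → average rank (1+2)/2 = 1.5.
The 2 values of 403 occupy positions 4–5 → average rank (4+5)/2 = 4.5.
Ranks ≤ 4: {1.5, 1.5, 3} → 3 values.

3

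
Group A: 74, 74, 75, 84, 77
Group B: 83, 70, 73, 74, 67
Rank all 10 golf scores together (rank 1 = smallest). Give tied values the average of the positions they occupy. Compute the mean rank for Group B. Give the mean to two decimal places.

Sorted (ascending): 67, 70, 73, 74, 74, 74, 75, 77, 83, 84
The 3 values of 74 occupy positions 4–6 → average rank 5.
Group B values → pooled ranks: 83→9, 70→2, 73→3, 74→5, 67→1
Mean rank = (9 + 2 + 3 + 5 + 1) / 5 = 4.00

4.00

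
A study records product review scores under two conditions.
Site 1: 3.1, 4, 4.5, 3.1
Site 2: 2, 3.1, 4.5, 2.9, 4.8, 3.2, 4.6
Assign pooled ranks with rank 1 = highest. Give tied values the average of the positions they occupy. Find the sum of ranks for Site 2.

41.5

Sorted (descending): 4.8, 4.6, 4.5, 4.5, 4, 3.2, 3.1, 3.1, 3.1, 2.9, 2
The 2 values of 4.5 occupy positions 3–4 → average rank (3+4)/2 = 3.5.
The 3 values of 3.1 occupy positions 7–9 → average rank 8.
Site 2 values → pooled ranks: 2→11, 3.1→8, 4.5→3.5, 2.9→10, 4.8→1, 3.2→6, 4.6→2
Rank sum = 11 + 8 + 3.5 + 10 + 1 + 6 + 2 = 41.5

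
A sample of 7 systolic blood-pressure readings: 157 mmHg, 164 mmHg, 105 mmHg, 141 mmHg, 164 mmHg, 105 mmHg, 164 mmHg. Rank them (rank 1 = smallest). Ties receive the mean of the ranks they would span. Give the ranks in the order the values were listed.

4, 6, 1.5, 3, 6, 1.5, 6

Sorted (ascending): 105, 105, 141, 157, 164, 164, 164
The 2 values of 105 occupy positions 1–2 → average rank (1+2)/2 = 1.5.
The 3 values of 164 occupy positions 5–7 → average rank 6.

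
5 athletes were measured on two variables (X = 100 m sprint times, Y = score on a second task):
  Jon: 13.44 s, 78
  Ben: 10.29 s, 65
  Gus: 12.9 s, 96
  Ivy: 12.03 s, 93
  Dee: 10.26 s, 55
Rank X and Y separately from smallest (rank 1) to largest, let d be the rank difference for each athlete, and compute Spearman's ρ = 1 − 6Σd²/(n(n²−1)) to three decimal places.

Ranks of variable 1: 5, 2, 4, 3, 1
Ranks of variable 2: 3, 2, 5, 4, 1
d = r₁ − r₂: 2, 0, -1, -1, 0
d²: 4, 0, 1, 1, 0; Σd² = 6
ρ = 1 − 6·6/(5·24) = 1 − 36/120 = 0.700

0.700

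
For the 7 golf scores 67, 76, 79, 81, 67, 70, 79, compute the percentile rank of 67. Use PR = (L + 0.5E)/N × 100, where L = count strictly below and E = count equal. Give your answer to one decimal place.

N = 7.
Strictly below 67: 0. Equal to 67: 2.
PR = (0 + 0.5·2)/7 × 100 = 14.3

14.3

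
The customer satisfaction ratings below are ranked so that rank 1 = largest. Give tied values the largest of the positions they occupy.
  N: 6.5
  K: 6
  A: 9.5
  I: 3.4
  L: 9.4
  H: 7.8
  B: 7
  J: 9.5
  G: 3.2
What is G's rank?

Sorted (descending): 9.5, 9.5, 9.4, 7.8, 7, 6.5, 6, 3.4, 3.2
The 2 values of 9.5 occupy positions 1–2 → each gets rank 2.
G has value 3.2 → rank 9.

9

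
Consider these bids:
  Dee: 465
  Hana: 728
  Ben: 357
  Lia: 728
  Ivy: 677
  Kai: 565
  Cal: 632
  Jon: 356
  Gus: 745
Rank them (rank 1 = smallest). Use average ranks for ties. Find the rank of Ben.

2

Sorted (ascending): 356, 357, 465, 565, 632, 677, 728, 728, 745
The 2 values of 728 occupy positions 7–8 → average rank (7+8)/2 = 7.5.
Ben has value 357 → rank 2.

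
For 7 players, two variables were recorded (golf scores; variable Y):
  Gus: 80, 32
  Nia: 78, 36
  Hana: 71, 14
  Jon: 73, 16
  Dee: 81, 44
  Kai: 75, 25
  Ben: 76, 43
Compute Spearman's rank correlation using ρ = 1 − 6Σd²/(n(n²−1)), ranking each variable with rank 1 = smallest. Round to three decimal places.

0.857

Ranks of variable 1: 6, 5, 1, 2, 7, 3, 4
Ranks of variable 2: 4, 5, 1, 2, 7, 3, 6
d = r₁ − r₂: 2, 0, 0, 0, 0, 0, -2
d²: 4, 0, 0, 0, 0, 0, 4; Σd² = 8
ρ = 1 − 6·8/(7·48) = 1 − 48/336 = 0.857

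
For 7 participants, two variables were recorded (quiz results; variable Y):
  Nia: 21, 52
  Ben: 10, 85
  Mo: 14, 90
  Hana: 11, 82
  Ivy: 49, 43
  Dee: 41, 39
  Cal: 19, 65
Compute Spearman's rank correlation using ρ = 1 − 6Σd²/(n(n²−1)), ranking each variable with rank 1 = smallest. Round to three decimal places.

-0.857

Ranks of variable 1: 5, 1, 3, 2, 7, 6, 4
Ranks of variable 2: 3, 6, 7, 5, 2, 1, 4
d = r₁ − r₂: 2, -5, -4, -3, 5, 5, 0
d²: 4, 25, 16, 9, 25, 25, 0; Σd² = 104
ρ = 1 − 6·104/(7·48) = 1 − 624/336 = -0.857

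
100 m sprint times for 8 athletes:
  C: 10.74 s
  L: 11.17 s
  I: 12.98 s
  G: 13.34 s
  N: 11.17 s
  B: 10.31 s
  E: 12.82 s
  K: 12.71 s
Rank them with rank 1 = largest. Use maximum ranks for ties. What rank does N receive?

Sorted (descending): 13.34, 12.98, 12.82, 12.71, 11.17, 11.17, 10.74, 10.31
The 2 values of 11.17 occupy positions 5–6 → each gets rank 6.
N has value 11.17 s → rank 6.

6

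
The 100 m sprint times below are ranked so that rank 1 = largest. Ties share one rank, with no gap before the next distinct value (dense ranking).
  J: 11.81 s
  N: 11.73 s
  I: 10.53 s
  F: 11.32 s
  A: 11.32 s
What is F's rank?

3

Sorted (descending): 11.81, 11.73, 11.32, 11.32, 10.53
The 2 values of 11.32 share dense rank 3.
Remaining distinct values take the next consecutive integers.
F has value 11.32 s → rank 3.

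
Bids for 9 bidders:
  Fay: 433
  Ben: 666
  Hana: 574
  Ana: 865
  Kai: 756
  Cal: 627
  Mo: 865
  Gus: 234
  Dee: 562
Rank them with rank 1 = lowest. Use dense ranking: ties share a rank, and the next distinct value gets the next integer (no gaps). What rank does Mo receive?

Sorted (ascending): 234, 433, 562, 574, 627, 666, 756, 865, 865
The 2 values of 865 share dense rank 8.
Remaining distinct values take the next consecutive integers.
Mo has value 865 → rank 8.

8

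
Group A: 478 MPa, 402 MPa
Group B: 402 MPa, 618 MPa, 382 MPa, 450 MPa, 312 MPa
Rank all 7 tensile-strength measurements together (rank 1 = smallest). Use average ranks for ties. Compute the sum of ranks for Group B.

18.5

Sorted (ascending): 312, 382, 402, 402, 450, 478, 618
The 2 values of 402 occupy positions 3–4 → average rank (3+4)/2 = 3.5.
Group B values → pooled ranks: 402→3.5, 618→7, 382→2, 450→5, 312→1
Rank sum = 3.5 + 7 + 2 + 5 + 1 = 18.5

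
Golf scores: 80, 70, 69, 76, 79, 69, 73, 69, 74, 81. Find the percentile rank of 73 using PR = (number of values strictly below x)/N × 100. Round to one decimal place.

40.0

N = 10.
Strictly below 73: 4. Equal to 73: 1.
PR = 4/10 × 100 = 40.0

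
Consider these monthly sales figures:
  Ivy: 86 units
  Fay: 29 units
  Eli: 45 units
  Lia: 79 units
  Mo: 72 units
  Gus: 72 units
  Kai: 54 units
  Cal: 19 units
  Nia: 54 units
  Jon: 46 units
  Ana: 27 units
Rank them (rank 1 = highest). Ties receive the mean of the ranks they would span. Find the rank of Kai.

5.5

Sorted (descending): 86, 79, 72, 72, 54, 54, 46, 45, 29, 27, 19
The 2 values of 72 occupy positions 3–4 → average rank (3+4)/2 = 3.5.
The 2 values of 54 occupy positions 5–6 → average rank (5+6)/2 = 5.5.
Kai has value 54 units → rank 5.5.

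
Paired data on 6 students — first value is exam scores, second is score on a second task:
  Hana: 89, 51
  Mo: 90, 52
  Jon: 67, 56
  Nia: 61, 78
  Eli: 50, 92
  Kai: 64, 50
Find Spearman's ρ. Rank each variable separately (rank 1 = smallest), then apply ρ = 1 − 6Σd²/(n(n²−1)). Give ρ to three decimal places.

-0.600

Ranks of variable 1: 5, 6, 4, 2, 1, 3
Ranks of variable 2: 2, 3, 4, 5, 6, 1
d = r₁ − r₂: 3, 3, 0, -3, -5, 2
d²: 9, 9, 0, 9, 25, 4; Σd² = 56
ρ = 1 − 6·56/(6·35) = 1 − 336/210 = -0.600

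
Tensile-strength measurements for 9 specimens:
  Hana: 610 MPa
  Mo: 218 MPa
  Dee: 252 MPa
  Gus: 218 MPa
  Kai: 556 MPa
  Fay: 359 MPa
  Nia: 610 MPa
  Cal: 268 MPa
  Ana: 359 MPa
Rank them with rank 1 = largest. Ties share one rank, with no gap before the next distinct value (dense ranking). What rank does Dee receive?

Sorted (descending): 610, 610, 556, 359, 359, 268, 252, 218, 218
The 2 values of 610 share dense rank 1.
The 2 values of 359 share dense rank 3.
The 2 values of 218 share dense rank 6.
Remaining distinct values take the next consecutive integers.
Dee has value 252 MPa → rank 5.

5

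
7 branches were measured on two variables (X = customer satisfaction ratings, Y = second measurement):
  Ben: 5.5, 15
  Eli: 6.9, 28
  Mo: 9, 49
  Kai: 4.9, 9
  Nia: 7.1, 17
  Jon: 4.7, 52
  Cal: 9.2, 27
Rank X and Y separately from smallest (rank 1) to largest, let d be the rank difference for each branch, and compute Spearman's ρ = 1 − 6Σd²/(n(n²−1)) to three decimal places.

Ranks of variable 1: 3, 4, 6, 2, 5, 1, 7
Ranks of variable 2: 2, 5, 6, 1, 3, 7, 4
d = r₁ − r₂: 1, -1, 0, 1, 2, -6, 3
d²: 1, 1, 0, 1, 4, 36, 9; Σd² = 52
ρ = 1 − 6·52/(7·48) = 1 − 312/336 = 0.071

0.071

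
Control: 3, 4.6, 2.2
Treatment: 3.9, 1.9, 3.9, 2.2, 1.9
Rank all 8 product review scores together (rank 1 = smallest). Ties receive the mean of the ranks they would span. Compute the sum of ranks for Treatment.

Sorted (ascending): 1.9, 1.9, 2.2, 2.2, 3, 3.9, 3.9, 4.6
The 2 values of 1.9 occupy positions 1–2 → average rank (1+2)/2 = 1.5.
The 2 values of 2.2 occupy positions 3–4 → average rank (3+4)/2 = 3.5.
The 2 values of 3.9 occupy positions 6–7 → average rank (6+7)/2 = 6.5.
Treatment values → pooled ranks: 3.9→6.5, 1.9→1.5, 3.9→6.5, 2.2→3.5, 1.9→1.5
Rank sum = 6.5 + 1.5 + 6.5 + 3.5 + 1.5 = 19.5

19.5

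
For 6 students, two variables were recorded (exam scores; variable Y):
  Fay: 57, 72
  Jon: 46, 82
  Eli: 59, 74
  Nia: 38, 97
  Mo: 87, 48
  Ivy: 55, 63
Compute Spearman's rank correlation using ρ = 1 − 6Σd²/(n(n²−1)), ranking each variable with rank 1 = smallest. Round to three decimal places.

-0.771

Ranks of variable 1: 4, 2, 5, 1, 6, 3
Ranks of variable 2: 3, 5, 4, 6, 1, 2
d = r₁ − r₂: 1, -3, 1, -5, 5, 1
d²: 1, 9, 1, 25, 25, 1; Σd² = 62
ρ = 1 − 6·62/(6·35) = 1 − 372/210 = -0.771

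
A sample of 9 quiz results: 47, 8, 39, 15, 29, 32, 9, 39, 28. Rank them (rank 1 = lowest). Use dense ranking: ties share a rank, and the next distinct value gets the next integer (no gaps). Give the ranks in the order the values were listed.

Sorted (ascending): 8, 9, 15, 28, 29, 32, 39, 39, 47
The 2 values of 39 share dense rank 7.
Remaining distinct values take the next consecutive integers.

8, 1, 7, 3, 5, 6, 2, 7, 4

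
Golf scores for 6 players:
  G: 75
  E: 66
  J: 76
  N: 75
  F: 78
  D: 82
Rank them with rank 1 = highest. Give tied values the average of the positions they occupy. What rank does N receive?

Sorted (descending): 82, 78, 76, 75, 75, 66
The 2 values of 75 occupy positions 4–5 → average rank (4+5)/2 = 4.5.
N has value 75 → rank 4.5.

4.5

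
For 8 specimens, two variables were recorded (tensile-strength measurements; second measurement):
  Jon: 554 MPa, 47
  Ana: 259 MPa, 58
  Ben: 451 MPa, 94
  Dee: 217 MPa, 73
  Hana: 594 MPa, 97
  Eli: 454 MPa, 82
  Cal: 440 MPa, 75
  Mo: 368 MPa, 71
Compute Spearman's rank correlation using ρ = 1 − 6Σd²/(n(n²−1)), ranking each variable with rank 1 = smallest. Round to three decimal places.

Ranks of variable 1: 7, 2, 5, 1, 8, 6, 4, 3
Ranks of variable 2: 1, 2, 7, 4, 8, 6, 5, 3
d = r₁ − r₂: 6, 0, -2, -3, 0, 0, -1, 0
d²: 36, 0, 4, 9, 0, 0, 1, 0; Σd² = 50
ρ = 1 − 6·50/(8·63) = 1 − 300/504 = 0.405

0.405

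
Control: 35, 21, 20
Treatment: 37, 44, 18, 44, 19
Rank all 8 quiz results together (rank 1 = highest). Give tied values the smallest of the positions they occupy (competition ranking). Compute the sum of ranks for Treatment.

20

Sorted (descending): 44, 44, 37, 35, 21, 20, 19, 18
The 2 values of 44 occupy positions 1–2 → each gets rank 1.
Treatment values → pooled ranks: 37→3, 44→1, 18→8, 44→1, 19→7
Rank sum = 3 + 1 + 8 + 1 + 7 = 20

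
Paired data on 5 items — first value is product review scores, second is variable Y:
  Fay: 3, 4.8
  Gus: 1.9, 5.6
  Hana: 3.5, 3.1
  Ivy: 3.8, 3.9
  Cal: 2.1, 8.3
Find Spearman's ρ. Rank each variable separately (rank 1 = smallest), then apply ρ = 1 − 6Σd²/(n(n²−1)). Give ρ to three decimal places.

-0.800

Ranks of variable 1: 3, 1, 4, 5, 2
Ranks of variable 2: 3, 4, 1, 2, 5
d = r₁ − r₂: 0, -3, 3, 3, -3
d²: 0, 9, 9, 9, 9; Σd² = 36
ρ = 1 − 6·36/(5·24) = 1 − 216/120 = -0.800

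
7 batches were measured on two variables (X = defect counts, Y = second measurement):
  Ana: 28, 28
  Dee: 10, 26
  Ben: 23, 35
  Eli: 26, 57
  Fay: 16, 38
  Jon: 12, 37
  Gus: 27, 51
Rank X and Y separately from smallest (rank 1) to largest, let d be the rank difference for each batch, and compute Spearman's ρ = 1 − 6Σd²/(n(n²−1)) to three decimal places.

Ranks of variable 1: 7, 1, 4, 5, 3, 2, 6
Ranks of variable 2: 2, 1, 3, 7, 5, 4, 6
d = r₁ − r₂: 5, 0, 1, -2, -2, -2, 0
d²: 25, 0, 1, 4, 4, 4, 0; Σd² = 38
ρ = 1 − 6·38/(7·48) = 1 − 228/336 = 0.321

0.321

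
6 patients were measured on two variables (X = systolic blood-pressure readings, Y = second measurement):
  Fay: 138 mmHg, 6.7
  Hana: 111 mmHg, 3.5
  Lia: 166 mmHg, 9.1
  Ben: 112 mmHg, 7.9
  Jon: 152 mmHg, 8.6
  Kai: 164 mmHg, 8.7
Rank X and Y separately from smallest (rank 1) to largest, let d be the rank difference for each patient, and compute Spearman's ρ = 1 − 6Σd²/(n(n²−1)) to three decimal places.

0.943

Ranks of variable 1: 3, 1, 6, 2, 4, 5
Ranks of variable 2: 2, 1, 6, 3, 4, 5
d = r₁ − r₂: 1, 0, 0, -1, 0, 0
d²: 1, 0, 0, 1, 0, 0; Σd² = 2
ρ = 1 − 6·2/(6·35) = 1 − 12/210 = 0.943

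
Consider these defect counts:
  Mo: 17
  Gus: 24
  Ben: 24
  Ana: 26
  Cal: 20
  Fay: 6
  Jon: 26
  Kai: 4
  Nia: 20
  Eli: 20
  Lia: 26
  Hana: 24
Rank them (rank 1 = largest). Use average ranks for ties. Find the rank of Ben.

5

Sorted (descending): 26, 26, 26, 24, 24, 24, 20, 20, 20, 17, 6, 4
The 3 values of 26 occupy positions 1–3 → average rank 2.
The 3 values of 24 occupy positions 4–6 → average rank 5.
The 3 values of 20 occupy positions 7–9 → average rank 8.
Ben has value 24 → rank 5.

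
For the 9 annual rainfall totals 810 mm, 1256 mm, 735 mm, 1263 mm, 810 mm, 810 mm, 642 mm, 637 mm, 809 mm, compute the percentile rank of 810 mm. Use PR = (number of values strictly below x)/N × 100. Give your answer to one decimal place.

N = 9.
Strictly below 810: 4. Equal to 810: 3.
PR = 4/9 × 100 = 44.4

44.4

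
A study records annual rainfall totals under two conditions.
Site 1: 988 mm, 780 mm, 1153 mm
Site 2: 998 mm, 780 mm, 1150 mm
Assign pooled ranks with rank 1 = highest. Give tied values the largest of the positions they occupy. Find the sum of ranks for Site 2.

11

Sorted (descending): 1153, 1150, 998, 988, 780, 780
The 2 values of 780 occupy positions 5–6 → each gets rank 6.
Site 2 values → pooled ranks: 998→3, 780→6, 1150→2
Rank sum = 3 + 6 + 2 = 11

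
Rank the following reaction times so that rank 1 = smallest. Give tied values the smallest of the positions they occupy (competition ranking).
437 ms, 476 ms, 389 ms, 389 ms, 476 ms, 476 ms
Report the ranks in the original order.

3, 4, 1, 1, 4, 4

Sorted (ascending): 389, 389, 437, 476, 476, 476
The 2 values of 389 occupy positions 1–2 → each gets rank 1.
The 3 values of 476 occupy positions 4–6 → each gets rank 4.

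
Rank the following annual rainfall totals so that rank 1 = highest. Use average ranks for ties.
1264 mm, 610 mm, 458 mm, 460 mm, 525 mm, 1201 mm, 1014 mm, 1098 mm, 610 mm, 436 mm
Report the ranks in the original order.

1, 5.5, 9, 8, 7, 2, 4, 3, 5.5, 10

Sorted (descending): 1264, 1201, 1098, 1014, 610, 610, 525, 460, 458, 436
The 2 values of 610 occupy positions 5–6 → average rank (5+6)/2 = 5.5.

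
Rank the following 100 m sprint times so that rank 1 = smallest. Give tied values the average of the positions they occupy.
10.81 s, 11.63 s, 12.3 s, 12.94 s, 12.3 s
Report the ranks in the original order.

Sorted (ascending): 10.81, 11.63, 12.3, 12.3, 12.94
The 2 values of 12.3 occupy positions 3–4 → average rank (3+4)/2 = 3.5.

1, 2, 3.5, 5, 3.5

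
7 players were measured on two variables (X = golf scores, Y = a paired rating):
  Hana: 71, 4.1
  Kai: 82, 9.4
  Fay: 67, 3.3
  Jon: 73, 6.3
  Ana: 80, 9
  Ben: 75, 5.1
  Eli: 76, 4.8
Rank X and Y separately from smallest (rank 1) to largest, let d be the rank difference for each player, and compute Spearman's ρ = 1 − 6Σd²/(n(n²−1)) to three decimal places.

Ranks of variable 1: 2, 7, 1, 3, 6, 4, 5
Ranks of variable 2: 2, 7, 1, 5, 6, 4, 3
d = r₁ − r₂: 0, 0, 0, -2, 0, 0, 2
d²: 0, 0, 0, 4, 0, 0, 4; Σd² = 8
ρ = 1 − 6·8/(7·48) = 1 − 48/336 = 0.857

0.857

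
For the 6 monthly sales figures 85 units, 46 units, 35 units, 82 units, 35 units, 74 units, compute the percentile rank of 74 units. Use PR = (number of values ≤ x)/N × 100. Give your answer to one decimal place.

N = 6.
Strictly below 74: 3. Equal to 74: 1.
PR = 4/6 × 100 = 66.7

66.7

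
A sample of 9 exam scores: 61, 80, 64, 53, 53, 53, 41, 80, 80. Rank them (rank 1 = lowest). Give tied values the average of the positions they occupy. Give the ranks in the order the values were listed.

5, 8, 6, 3, 3, 3, 1, 8, 8

Sorted (ascending): 41, 53, 53, 53, 61, 64, 80, 80, 80
The 3 values of 53 occupy positions 2–4 → average rank 3.
The 3 values of 80 occupy positions 7–9 → average rank 8.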